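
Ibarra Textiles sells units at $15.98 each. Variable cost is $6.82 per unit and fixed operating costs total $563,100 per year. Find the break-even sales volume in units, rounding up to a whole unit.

Each unit contributes $15.98 − $6.82 = $9.16.
Break-even volume = fixed costs ÷ CM per unit = $563,100 ÷ $9.16 = 61,473.80, so 61,474 units.

61,474 units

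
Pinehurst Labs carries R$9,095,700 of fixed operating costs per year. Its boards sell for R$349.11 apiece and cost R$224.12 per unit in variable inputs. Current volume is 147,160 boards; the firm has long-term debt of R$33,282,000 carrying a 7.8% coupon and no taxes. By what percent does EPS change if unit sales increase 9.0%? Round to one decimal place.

Total contribution margin = 147,160 × R$124.99 = R$18,393,528.40.
EBIT = R$18,393,528.40 − R$9,095,700 = R$9,297,828.40.
After interest of R$2,595,996.00, pre-tax earnings = R$6,701,832.40.
Degree of combined leverage = contribution ÷ (EBIT − I) = R$18,393,528.40 ÷ R$6,701,832.40 = 2.7446.
%ΔEPS = DCL × %ΔSales = 2.7446 × +9.0% = +24.7%.

+24.7%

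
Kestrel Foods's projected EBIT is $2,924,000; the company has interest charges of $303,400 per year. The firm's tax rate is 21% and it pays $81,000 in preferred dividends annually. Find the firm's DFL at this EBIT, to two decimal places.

1.16

Annual interest charges come to $303,400.00.
Pre-tax preferred-dividend burden = $81,000 ÷ (1 − 0.21) = $102,531.65.
DFL = EBIT ÷ [EBIT − I − D_p/(1−t)] = $2,924,000 ÷ [$2,924,000 − $303,400.00 − $102,531.65] = $2,924,000 ÷ $2,518,068.35 = 1.1612.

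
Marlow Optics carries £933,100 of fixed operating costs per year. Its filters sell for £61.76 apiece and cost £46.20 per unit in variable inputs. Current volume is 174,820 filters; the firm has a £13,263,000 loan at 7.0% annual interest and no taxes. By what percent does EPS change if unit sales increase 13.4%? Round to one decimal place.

+42.4%

Contribution at this volume is 174,820 × £15.56 = £2,720,199.20.
Operating income = contribution − fixed costs = £2,720,199.20 − £933,100 = £1,787,099.20.
After interest of £928,410.00, pre-tax earnings = £858,689.20.
DCL = total CM / (EBIT − I) = £2,720,199.20 / £858,689.20 = 3.1679.
%ΔEPS = DCL × %ΔSales = 3.1679 × +13.4% = +42.4%.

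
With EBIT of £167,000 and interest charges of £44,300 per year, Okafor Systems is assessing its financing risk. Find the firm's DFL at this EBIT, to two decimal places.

1.36

Interest = £44,300.00.
Degree of financial leverage = EBIT / (EBIT − interest) = £167,000 / £122,700.00 = 1.3610.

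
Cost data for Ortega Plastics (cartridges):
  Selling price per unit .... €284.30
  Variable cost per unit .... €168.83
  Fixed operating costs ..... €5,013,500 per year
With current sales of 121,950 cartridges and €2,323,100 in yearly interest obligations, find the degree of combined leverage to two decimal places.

2.09

At 121,950 units, contribution = 121,950 × €115.47 = €14,081,566.50.
EBIT = €14,081,566.50 − €5,013,500 = €9,068,066.50. Interest = €2,323,100.00.
DOL = €14,081,566.50 ÷ €9,068,066.50 = 1.5529; DFL = €9,068,066.50 ÷ €6,744,966.50 = 1.3444.
Combined leverage = 1.5529 × 1.3444 = 2.0877.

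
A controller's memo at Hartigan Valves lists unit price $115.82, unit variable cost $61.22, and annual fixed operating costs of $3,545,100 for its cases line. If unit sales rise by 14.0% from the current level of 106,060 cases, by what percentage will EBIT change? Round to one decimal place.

Total contribution margin = 106,060 × $54.60 = $5,790,876.00.
Operating income = contribution − fixed costs = $5,790,876.00 − $3,545,100 = $2,245,776.00.
DOL = contribution ÷ EBIT = $5,790,876.00 ÷ $2,245,776.00 = 2.5786.
Operating income changes by 2.5786 × +14.0% = +36.1%.

+36.1%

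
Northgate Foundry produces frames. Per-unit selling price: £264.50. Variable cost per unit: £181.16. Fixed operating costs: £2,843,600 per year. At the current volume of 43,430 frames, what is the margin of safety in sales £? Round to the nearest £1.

Unit CM = price − variable cost = £264.50 − £181.16 = £83.34. Break-even units = £2,843,600 ÷ £83.34 = 34,120.47; break-even revenue = 34,120.47 × £264.50 = £9,024,864.41.
Actual sales revenue = 43,430 × £264.50 = £11,487,235.00.
Margin of safety = £11,487,235.00 − £9,024,864.41 = £2,462,371.

£2,462,371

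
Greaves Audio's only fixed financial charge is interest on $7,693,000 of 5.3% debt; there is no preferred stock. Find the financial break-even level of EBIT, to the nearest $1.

$407,729

Annual interest = 5.3% × $7,693,000 = $407,729.00.
Without preferred stock the financial break-even is simply EBIT = interest = $407,729.00.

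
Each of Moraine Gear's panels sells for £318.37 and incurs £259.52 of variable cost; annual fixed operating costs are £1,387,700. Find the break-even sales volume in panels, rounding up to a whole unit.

23,581 panels

Contribution margin per unit = £318.37 − £259.52 = £58.85.
Units to break even: £1,387,700 ÷ £58.85 = 23,580.29, rounded up to 23,581.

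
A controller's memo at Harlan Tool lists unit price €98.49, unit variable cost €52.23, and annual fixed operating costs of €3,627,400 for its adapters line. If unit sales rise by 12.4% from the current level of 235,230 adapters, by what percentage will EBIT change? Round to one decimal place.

+18.6%

Total contribution margin = 235,230 × €46.26 = €10,881,739.80.
EBIT = €10,881,739.80 − €3,627,400 = €7,254,339.80.
So DOL = total CM / EBIT = €10,881,739.80 / €7,254,339.80 = 1.5000.
So EBIT moves 1.5000 × (+12.4%) = +18.6%.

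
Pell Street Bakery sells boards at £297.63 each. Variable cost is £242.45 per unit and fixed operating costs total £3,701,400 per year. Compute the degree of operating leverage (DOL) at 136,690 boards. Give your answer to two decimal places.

At 136,690 units, contribution = 136,690 × £55.18 = £7,542,554.20.
Operating income = contribution − fixed costs = £7,542,554.20 − £3,701,400 = £3,841,154.20.
Degree of operating leverage = £7,542,554.20 / £3,841,154.20 = 1.9636.

1.96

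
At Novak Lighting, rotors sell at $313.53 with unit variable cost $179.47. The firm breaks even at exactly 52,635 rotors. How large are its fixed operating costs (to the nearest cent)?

Unit CM = price − variable cost = $313.53 − $179.47 = $134.06.
Since BE = FC / CM, FC = 52,635 × $134.06 = $7,056,248.10.

$7,056,248.10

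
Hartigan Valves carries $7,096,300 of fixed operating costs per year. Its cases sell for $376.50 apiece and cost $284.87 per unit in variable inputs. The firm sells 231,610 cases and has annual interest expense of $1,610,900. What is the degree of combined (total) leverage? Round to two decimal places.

Total contribution margin = 231,610 × $91.63 = $21,222,424.30.
EBIT = $21,222,424.30 − $7,096,300 = $14,126,124.30. Interest = $1,610,900.00.
DOL = $21,222,424.30 ÷ $14,126,124.30 = 1.5024; DFL = $14,126,124.30 ÷ $12,515,224.30 = 1.1287.
DCL = DOL × DFL = 1.5024 × 1.1287 = 1.6958.

1.70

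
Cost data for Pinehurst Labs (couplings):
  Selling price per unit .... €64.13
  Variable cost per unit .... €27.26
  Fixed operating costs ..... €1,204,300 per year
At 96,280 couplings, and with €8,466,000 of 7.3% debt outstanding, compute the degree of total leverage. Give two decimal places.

Contribution at this volume is 96,280 × €36.87 = €3,549,843.60.
EBIT = €3,549,843.60 − €1,204,300 = €2,345,543.60. Interest = €618,018.00.
DOL = €3,549,843.60 ÷ €2,345,543.60 = 1.5134; DFL = €2,345,543.60 ÷ €1,727,525.60 = 1.3577.
DCL = DOL × DFL = 1.5134 × 1.3577 = 2.0547.

2.05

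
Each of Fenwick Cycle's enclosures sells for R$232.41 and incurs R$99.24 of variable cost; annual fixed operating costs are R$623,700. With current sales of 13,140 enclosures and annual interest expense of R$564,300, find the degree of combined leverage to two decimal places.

Total contribution margin = 13,140 × R$133.17 = R$1,749,853.80.
EBIT = R$1,749,853.80 − R$623,700 = R$1,126,153.80. Interest = R$564,300.00, so EBIT − I = R$561,853.80.
DCL = contribution ÷ (EBIT − I) = R$1,749,853.80 ÷ R$561,853.80 = 3.1144.

3.11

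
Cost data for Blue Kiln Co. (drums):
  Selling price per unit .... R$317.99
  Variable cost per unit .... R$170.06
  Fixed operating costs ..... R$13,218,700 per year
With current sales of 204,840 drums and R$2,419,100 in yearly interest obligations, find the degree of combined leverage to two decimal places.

2.07

Total contribution margin = 204,840 × R$147.93 = R$30,301,981.20.
EBIT = R$30,301,981.20 − R$13,218,700 = R$17,083,281.20. Interest = R$2,419,100.00, so EBIT − I = R$14,664,181.20.
Degree of total leverage = total CM / (EBIT − interest) = R$30,301,981.20 / R$14,664,181.20 = 2.0664.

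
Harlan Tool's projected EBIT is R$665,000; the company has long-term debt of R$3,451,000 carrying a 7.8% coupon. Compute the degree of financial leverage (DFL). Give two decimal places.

1.68

Annual interest charges come to R$269,178.00.
Degree of financial leverage = EBIT / (EBIT − interest) = R$665,000 / R$395,822.00 = 1.6800.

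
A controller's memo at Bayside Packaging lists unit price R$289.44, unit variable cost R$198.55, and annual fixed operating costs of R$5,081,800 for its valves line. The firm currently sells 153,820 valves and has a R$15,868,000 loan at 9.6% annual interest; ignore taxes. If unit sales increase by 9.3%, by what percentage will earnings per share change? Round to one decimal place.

+17.6%

Contribution at this volume is 153,820 × R$90.89 = R$13,980,699.80.
Operating income = contribution − fixed costs = R$13,980,699.80 − R$5,081,800 = R$8,898,899.80.
Interest = R$1,523,328.00, so EBIT − I = R$7,375,571.80.
DCL = total CM / (EBIT − I) = R$13,980,699.80 / R$7,375,571.80 = 1.8955.
EPS therefore changes by 1.8955 × (+9.3%) = +17.6%.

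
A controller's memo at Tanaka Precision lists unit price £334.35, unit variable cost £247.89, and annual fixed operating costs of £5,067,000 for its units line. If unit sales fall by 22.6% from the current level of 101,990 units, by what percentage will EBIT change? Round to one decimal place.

-53.1%

At 101,990 units, contribution = 101,990 × £86.46 = £8,818,055.40.
Subtracting fixed costs: EBIT = £8,818,055.40 − £5,067,000 = £3,751,055.40.
Degree of operating leverage = £8,818,055.40 / £3,751,055.40 = 2.3508.
Operating income changes by 2.3508 × -22.6% = -53.1%.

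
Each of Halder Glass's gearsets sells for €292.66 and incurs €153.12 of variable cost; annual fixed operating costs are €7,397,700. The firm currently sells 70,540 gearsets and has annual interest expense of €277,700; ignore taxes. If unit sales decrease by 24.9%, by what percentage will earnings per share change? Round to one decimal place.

At 70,540 units, contribution = 70,540 × €139.54 = €9,843,151.60.
Subtracting fixed costs: EBIT = €9,843,151.60 − €7,397,700 = €2,445,451.60.
After interest of €277,700.00, pre-tax earnings = €2,167,751.60.
DCL = total CM / (EBIT − I) = €9,843,151.60 / €2,167,751.60 = 4.5407.
%ΔEPS = DCL × %ΔSales = 4.5407 × -24.9% = -113.1%.

-113.1%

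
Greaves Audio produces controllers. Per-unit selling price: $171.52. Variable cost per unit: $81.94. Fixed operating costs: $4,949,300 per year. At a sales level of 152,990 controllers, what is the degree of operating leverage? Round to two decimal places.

1.57

At 152,990 units, contribution = 152,990 × $89.58 = $13,704,844.20.
EBIT = $13,704,844.20 − $4,949,300 = $8,755,544.20.
So DOL = total CM / EBIT = $13,704,844.20 / $8,755,544.20 = 1.5653.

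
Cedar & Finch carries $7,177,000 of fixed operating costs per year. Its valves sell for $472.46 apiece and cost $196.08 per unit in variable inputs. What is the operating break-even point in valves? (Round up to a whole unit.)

Unit CM = price − variable cost = $472.46 − $196.08 = $276.38.
Break-even Q = $7,177,000 / $276.38 = 25,967.87 → 25,968 valves.

25,968 valves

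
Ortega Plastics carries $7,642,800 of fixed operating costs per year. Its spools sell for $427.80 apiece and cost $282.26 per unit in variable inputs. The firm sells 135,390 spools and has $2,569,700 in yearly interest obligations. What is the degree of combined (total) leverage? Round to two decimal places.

Total contribution margin = 135,390 × $145.54 = $19,704,660.60.
EBIT = $19,704,660.60 − $7,642,800 = $12,061,860.60. Interest = $2,569,700.00, so EBIT − I = $9,492,160.60.
Degree of total leverage = total CM / (EBIT − interest) = $19,704,660.60 / $9,492,160.60 = 2.0759.

2.08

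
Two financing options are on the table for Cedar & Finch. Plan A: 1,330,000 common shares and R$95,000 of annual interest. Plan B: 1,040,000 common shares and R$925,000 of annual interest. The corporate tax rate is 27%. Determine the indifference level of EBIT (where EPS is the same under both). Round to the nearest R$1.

Set EPS_A = EPS_B: (EBIT − R$95,000)(1 − 0.27) ÷ 1,330,000 = (EBIT − R$925,000)(1 − 0.27) ÷ 1,040,000.
The (1 − t) factor cancels: (EBIT − 95,000) × 1,040,000 = (EBIT − 925,000) × 1,330,000.
EBIT × (1,330,000 − 1,040,000) = 925,000 × 1,330,000 − 95,000 × 1,040,000 = 1,131,450,000,000, so EBIT = 1,131,450,000,000 ÷ 290,000 = 3,901,551.72.

R$3,901,552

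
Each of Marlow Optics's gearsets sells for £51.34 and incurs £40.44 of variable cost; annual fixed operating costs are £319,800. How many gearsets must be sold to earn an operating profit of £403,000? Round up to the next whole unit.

66,312 gearsets

Contribution margin per unit = £51.34 − £40.44 = £10.90.
Required volume = (fixed costs + target profit) ÷ CM = (£319,800 + £403,000) ÷ £10.90 = 66,311.93, so 66,312 gearsets.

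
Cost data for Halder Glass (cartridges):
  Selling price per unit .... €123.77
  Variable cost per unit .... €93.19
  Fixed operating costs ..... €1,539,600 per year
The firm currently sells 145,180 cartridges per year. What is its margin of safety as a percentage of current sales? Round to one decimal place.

65.3%

Unit CM = price − variable cost = €123.77 − €93.19 = €30.58. Break-even units = €1,539,600 ÷ €30.58 = 50,346.63; break-even revenue = 50,346.63 × €123.77 = €6,231,402.62.
Current sales = 145,180 × €123.77 = €17,968,928.60.
Margin of safety = (€17,968,928.60 − €6,231,402.62) ÷ €17,968,928.60 = 65.3%.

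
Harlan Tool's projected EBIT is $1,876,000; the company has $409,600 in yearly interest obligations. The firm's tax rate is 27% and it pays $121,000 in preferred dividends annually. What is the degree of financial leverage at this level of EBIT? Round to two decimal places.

Interest = $409,600.00.
Preferred dividends grossed up pre-tax: $121,000 / (1 − 0.27) = $165,753.42.
DFL = EBIT ÷ [EBIT − I − D_p/(1−t)] = $1,876,000 ÷ [$1,876,000 − $409,600.00 − $165,753.42] = $1,876,000 ÷ $1,300,646.58 = 1.4424.

1.44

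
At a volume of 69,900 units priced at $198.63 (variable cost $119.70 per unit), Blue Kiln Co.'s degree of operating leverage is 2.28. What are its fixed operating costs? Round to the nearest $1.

$3,097,379

Contribution at this volume is 69,900 × $78.93 = $5,517,207.00.
Since DOL = CM ÷ EBIT, EBIT = $5,517,207.00 ÷ 2.28 = $2,419,827.63.
Fixed costs = CM − EBIT = $5,517,207.00 − $2,419,827.63 = $3,097,379.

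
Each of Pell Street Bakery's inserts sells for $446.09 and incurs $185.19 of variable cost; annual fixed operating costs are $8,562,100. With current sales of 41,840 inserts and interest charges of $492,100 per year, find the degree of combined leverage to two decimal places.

Contribution at this volume is 41,840 × $260.90 = $10,916,056.00.
Subtracting fixed costs: EBIT = $10,916,056.00 − $8,562,100 = $2,353,956.00. Interest = $492,100.00, so EBIT − I = $1,861,856.00.
DCL = contribution ÷ (EBIT − I) = $10,916,056.00 ÷ $1,861,856.00 = 5.8630.

5.86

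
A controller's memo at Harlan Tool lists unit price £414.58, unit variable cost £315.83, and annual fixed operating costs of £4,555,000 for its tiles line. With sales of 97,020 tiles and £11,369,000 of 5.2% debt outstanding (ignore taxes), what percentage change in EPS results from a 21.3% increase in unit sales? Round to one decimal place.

Contribution at this volume is 97,020 × £98.75 = £9,580,725.00.
Subtracting fixed costs: EBIT = £9,580,725.00 − £4,555,000 = £5,025,725.00.
After interest of £591,188.00, pre-tax earnings = £4,434,537.00.
DCL = total CM / (EBIT − I) = £9,580,725.00 / £4,434,537.00 = 2.1605.
%ΔEPS = DCL × %ΔSales = 2.1605 × +21.3% = +46.0%.

+46.0%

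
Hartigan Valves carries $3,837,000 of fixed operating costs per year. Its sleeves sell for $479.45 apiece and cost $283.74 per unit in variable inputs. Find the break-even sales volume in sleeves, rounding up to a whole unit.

Unit CM = price − variable cost = $479.45 − $283.74 = $195.71.
Break-even Q = $3,837,000 / $195.71 = 19,605.54 → 19,606 sleeves.

19,606 sleeves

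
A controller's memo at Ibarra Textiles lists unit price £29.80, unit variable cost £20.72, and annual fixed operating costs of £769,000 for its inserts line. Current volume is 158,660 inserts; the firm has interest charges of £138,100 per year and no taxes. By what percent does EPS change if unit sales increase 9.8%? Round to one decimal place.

Contribution at this volume is 158,660 × £9.08 = £1,440,632.80.
EBIT = £1,440,632.80 − £769,000 = £671,632.80.
Interest = £138,100.00, so EBIT − I = £533,532.80.
DCL = total CM / (EBIT − I) = £1,440,632.80 / £533,532.80 = 2.7002.
EPS therefore changes by 2.7002 × (+9.8%) = +26.5%.

+26.5%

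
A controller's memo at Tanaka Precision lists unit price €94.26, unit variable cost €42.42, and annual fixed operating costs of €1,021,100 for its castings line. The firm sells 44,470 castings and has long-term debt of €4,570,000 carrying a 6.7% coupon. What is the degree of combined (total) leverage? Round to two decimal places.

2.36

At 44,470 units, contribution = 44,470 × €51.84 = €2,305,324.80.
Operating income = contribution − fixed costs = €2,305,324.80 − €1,021,100 = €1,284,224.80. Interest = €306,190.00.
DOL = €2,305,324.80 ÷ €1,284,224.80 = 1.7951; DFL = €1,284,224.80 ÷ €978,034.80 = 1.3131.
Combined leverage = 1.7951 × 1.3131 = 2.3571.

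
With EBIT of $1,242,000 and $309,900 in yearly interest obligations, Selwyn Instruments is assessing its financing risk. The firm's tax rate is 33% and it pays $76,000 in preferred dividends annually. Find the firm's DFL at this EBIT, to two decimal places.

Interest = $309,900.00.
Preferred dividends grossed up pre-tax: $76,000 / (1 − 0.33) = $113,432.84.
DFL = EBIT ÷ [EBIT − I − D_p/(1−t)] = $1,242,000 ÷ [$1,242,000 − $309,900.00 − $113,432.84] = $1,242,000 ÷ $818,667.16 = 1.5171.

1.52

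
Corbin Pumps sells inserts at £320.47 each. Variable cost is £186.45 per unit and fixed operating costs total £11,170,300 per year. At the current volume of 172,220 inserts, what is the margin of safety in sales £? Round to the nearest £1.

£28,480,807

Each unit contributes £320.47 − £186.45 = £134.02. Break-even units = £11,170,300 ÷ £134.02 = 83,348.01; break-even revenue = 83,348.01 × £320.47 = £26,710,536.05.
Actual sales revenue = 172,220 × £320.47 = £55,191,343.40.
Margin of safety = £55,191,343.40 − £26,710,536.05 = £28,480,807.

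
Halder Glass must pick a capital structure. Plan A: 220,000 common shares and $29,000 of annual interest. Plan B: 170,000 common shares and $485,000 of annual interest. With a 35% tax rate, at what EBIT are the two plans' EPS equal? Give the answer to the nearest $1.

$2,035,400

Set EPS_A = EPS_B: (EBIT − $29,000)(1 − 0.35) ÷ 220,000 = (EBIT − $485,000)(1 − 0.35) ÷ 170,000.
The (1 − t) factor cancels: (EBIT − 29,000) × 170,000 = (EBIT − 485,000) × 220,000.
EBIT × (220,000 − 170,000) = 485,000 × 220,000 − 29,000 × 170,000 = 101,770,000,000, so EBIT = 101,770,000,000 ÷ 50,000 = 2,035,400.00.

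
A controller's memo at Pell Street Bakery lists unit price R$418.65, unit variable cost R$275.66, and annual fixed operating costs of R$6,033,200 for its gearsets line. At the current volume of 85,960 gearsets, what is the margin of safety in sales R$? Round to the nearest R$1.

R$18,322,987

Contribution margin per unit = R$418.65 − R$275.66 = R$142.99. Break-even units = R$6,033,200 ÷ R$142.99 = 42,193.16; break-even revenue = 42,193.16 × R$418.65 = R$17,664,166.59.
Actual sales revenue = 85,960 × R$418.65 = R$35,987,154.00.
Margin of safety = R$35,987,154.00 − R$17,664,166.59 = R$18,322,987.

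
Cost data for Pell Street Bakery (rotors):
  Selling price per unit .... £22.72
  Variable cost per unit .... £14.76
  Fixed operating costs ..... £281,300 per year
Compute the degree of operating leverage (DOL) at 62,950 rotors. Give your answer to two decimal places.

2.28

Total contribution margin = 62,950 × £7.96 = £501,082.00.
Subtracting fixed costs: EBIT = £501,082.00 − £281,300 = £219,782.00.
So DOL = total CM / EBIT = £501,082.00 / £219,782.00 = 2.2799.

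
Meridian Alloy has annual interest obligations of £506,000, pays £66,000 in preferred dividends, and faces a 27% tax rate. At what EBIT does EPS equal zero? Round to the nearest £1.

Grossing the preferred dividend up to pre-tax terms: £66,000 / (1 − 0.27) = £90,410.96.
EPS = 0 when EBIT covers interest plus the pre-tax preferred burden: £506,000 + £90,410.96 = £596,410.96.

£596,411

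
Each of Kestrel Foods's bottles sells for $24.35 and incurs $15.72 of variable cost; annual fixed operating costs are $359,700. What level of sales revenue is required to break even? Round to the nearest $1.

Contribution margin per unit = $24.35 − $15.72 = $8.63, a CM ratio of $8.63 ÷ $24.35 = 0.3544.
Break-even revenue = fixed costs × price ÷ CM = $359,700 × $24.35 ÷ $8.63 = $1,014,913.

$1,014,913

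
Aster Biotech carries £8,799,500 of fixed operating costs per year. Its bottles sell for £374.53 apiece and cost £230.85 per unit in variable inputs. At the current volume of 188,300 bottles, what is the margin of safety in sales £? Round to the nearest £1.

£47,586,383

Unit CM = price − variable cost = £374.53 − £230.85 = £143.68. Break-even units = £8,799,500 ÷ £143.68 = 61,243.74; break-even revenue = 61,243.74 × £374.53 = £22,937,616.47.
Current sales = 188,300 × £374.53 = £70,523,999.00.
Margin of safety = £70,523,999.00 − £22,937,616.47 = £47,586,383.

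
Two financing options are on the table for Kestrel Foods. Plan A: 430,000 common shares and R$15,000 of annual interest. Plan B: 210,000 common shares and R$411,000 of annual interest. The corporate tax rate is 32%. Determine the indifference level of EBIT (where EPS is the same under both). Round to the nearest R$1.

Set EPS_A = EPS_B: (EBIT − R$15,000)(1 − 0.32) ÷ 430,000 = (EBIT − R$411,000)(1 − 0.32) ÷ 210,000.
The (1 − t) factor cancels: (EBIT − 15,000) × 210,000 = (EBIT − 411,000) × 430,000.
EBIT × (430,000 − 210,000) = 411,000 × 430,000 − 15,000 × 210,000 = 173,580,000,000, so EBIT = 173,580,000,000 ÷ 220,000 = 789,000.00.

R$789,000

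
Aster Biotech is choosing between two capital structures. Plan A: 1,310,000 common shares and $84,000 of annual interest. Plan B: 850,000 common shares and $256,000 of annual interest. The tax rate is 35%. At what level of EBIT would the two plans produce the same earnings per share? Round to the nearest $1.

$573,826

At indifference, (EBIT − 84,000)(1 − t)/1,310,000 = (EBIT − 256,000)(1 − t)/850,000.
The (1 − t) factor cancels: (EBIT − 84,000) × 850,000 = (EBIT − 256,000) × 1,310,000.
EBIT × (1,310,000 − 850,000) = 256,000 × 1,310,000 − 84,000 × 850,000 = 263,960,000,000, so EBIT = 263,960,000,000 ÷ 460,000 = 573,826.09.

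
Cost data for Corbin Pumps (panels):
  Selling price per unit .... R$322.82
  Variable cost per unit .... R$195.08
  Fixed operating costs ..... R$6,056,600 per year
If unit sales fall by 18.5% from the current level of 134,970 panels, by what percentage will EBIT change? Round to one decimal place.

Total contribution margin = 134,970 × R$127.74 = R$17,241,067.80.
Operating income = contribution − fixed costs = R$17,241,067.80 − R$6,056,600 = R$11,184,467.80.
DOL = contribution ÷ EBIT = R$17,241,067.80 ÷ R$11,184,467.80 = 1.5415.
So EBIT moves 1.5415 × (-18.5%) = -28.5%.

-28.5%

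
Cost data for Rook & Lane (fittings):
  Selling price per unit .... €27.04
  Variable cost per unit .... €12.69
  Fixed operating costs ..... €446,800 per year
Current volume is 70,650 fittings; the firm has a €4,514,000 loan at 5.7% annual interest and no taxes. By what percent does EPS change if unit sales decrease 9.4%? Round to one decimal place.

At 70,650 units, contribution = 70,650 × €14.35 = €1,013,827.50.
Operating income = contribution − fixed costs = €1,013,827.50 − €446,800 = €567,027.50.
Interest = €257,298.00, so EBIT − I = €309,729.50.
Degree of combined leverage = contribution ÷ (EBIT − I) = €1,013,827.50 ÷ €309,729.50 = 3.2733.
%ΔEPS = DCL × %ΔSales = 3.2733 × -9.4% = -30.8%.

-30.8%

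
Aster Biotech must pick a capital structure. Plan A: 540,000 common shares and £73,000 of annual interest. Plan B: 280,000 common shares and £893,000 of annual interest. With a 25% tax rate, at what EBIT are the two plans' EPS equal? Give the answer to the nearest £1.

£1,776,077

At indifference, (EBIT − 73,000)(1 − t)/540,000 = (EBIT − 893,000)(1 − t)/280,000.
The (1 − t) factor cancels: (EBIT − 73,000) × 280,000 = (EBIT − 893,000) × 540,000.
Solving, EBIT = (893,000·540,000 − 73,000·280,000) / (540,000 − 280,000) = 461,780,000,000 / 260,000 = 1,776,076.92.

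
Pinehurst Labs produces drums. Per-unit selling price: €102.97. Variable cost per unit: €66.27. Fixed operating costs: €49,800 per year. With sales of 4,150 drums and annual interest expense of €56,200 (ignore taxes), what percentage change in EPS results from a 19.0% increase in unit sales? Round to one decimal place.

+62.5%

Contribution at this volume is 4,150 × €36.70 = €152,305.00.
Subtracting fixed costs: EBIT = €152,305.00 − €49,800 = €102,505.00.
After interest of €56,200.00, pre-tax earnings = €46,305.00.
Degree of combined leverage = contribution ÷ (EBIT − I) = €152,305.00 ÷ €46,305.00 = 3.2892.
%ΔEPS = DCL × %ΔSales = 3.2892 × +19.0% = +62.5%.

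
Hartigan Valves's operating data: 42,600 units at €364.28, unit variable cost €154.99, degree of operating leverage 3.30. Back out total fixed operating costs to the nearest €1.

€6,214,010

At 42,600 units, contribution = 42,600 × €209.29 = €8,915,754.00.
Since DOL = CM ÷ EBIT, EBIT = €8,915,754.00 ÷ 3.30 = €2,701,743.64.
And FC = contribution − EBIT = €8,915,754.00 − €2,701,743.64 = €6,214,010.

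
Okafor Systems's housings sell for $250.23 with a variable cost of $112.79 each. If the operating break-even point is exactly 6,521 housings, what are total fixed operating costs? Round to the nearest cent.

Each unit contributes $250.23 − $112.79 = $137.44.
Since BE = FC / CM, FC = 6,521 × $137.44 = $896,246.24.

$896,246.24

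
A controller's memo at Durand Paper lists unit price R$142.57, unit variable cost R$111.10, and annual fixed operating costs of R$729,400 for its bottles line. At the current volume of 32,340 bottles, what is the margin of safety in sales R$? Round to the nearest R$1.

R$1,306,279

Contribution margin per unit = R$142.57 − R$111.10 = R$31.47. Break-even units = R$729,400 ÷ R$31.47 = 23,177.63; break-even revenue = 23,177.63 × R$142.57 = R$3,304,434.64.
Current sales = 32,340 × R$142.57 = R$4,610,713.80.
Margin of safety = R$4,610,713.80 − R$3,304,434.64 = R$1,306,279.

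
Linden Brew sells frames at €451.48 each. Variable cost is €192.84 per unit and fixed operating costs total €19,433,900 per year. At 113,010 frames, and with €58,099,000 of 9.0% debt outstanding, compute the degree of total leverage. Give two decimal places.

6.40

Contribution at this volume is 113,010 × €258.64 = €29,228,906.40.
Operating income = contribution − fixed costs = €29,228,906.40 − €19,433,900 = €9,795,006.40. Interest = €5,228,910.00.
DOL = €29,228,906.40 ÷ €9,795,006.40 = 2.9841; DFL = €9,795,006.40 ÷ €4,566,096.40 = 2.1452.
DCL = DOL × DFL = 2.9841 × 2.1452 = 6.4015.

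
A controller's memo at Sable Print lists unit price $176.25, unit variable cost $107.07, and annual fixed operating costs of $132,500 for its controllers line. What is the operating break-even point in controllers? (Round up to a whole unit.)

Each unit contributes $176.25 − $107.07 = $69.18.
Break-even Q = $132,500 / $69.18 = 1,915.29 → 1,916 controllers.

1,916 controllers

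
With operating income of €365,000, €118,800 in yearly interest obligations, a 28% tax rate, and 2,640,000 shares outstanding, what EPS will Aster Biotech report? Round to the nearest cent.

€0.07

Interest = €118,800.00, so EBT = €365,000 − €118,800.00 = €246,200.00.
After tax at 28%: net income = €246,200.00 × 0.72 = €177,264.00.
Per share: €177,264.00 / 2,640,000 shares = €0.07.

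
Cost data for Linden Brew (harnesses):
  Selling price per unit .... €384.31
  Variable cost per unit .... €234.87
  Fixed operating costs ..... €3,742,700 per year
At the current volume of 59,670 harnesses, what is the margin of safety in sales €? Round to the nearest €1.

€13,306,798

Contribution margin per unit = €384.31 − €234.87 = €149.44. Break-even units = €3,742,700 ÷ €149.44 = 25,044.83; break-even revenue = 25,044.83 × €384.31 = €9,624,980.17.
Actual sales revenue = 59,670 × €384.31 = €22,931,777.70.
Margin of safety = €22,931,777.70 − €9,624,980.17 = €13,306,798.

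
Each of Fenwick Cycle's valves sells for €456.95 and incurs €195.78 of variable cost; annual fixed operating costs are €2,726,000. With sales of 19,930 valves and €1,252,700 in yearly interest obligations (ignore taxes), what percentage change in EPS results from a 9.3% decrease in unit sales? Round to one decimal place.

Total contribution margin = 19,930 × €261.17 = €5,205,118.10.
Subtracting fixed costs: EBIT = €5,205,118.10 − €2,726,000 = €2,479,118.10.
After interest of €1,252,700.00, pre-tax earnings = €1,226,418.10.
DCL = total CM / (EBIT − I) = €5,205,118.10 / €1,226,418.10 = 4.2442.
EPS therefore changes by 4.2442 × (-9.3%) = -39.5%.

-39.5%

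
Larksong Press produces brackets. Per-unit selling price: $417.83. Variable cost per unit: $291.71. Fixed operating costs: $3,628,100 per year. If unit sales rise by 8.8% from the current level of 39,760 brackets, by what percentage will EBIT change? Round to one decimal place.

+31.8%

At 39,760 units, contribution = 39,760 × $126.12 = $5,014,531.20.
EBIT = $5,014,531.20 − $3,628,100 = $1,386,431.20.
DOL = contribution ÷ EBIT = $5,014,531.20 ÷ $1,386,431.20 = 3.6169.
%ΔEBIT = DOL × %ΔSales = 3.6169 × +8.8% = +31.8%.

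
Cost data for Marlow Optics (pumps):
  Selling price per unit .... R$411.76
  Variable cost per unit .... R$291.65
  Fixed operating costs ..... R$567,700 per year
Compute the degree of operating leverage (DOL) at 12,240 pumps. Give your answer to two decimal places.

1.63

Contribution at this volume is 12,240 × R$120.11 = R$1,470,146.40.
Operating income = contribution − fixed costs = R$1,470,146.40 − R$567,700 = R$902,446.40.
So DOL = total CM / EBIT = R$1,470,146.40 / R$902,446.40 = 1.6291.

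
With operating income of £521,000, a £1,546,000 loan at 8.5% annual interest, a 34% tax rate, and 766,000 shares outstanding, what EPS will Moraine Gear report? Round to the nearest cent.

£0.34

Pre-tax income = £521,000 − £131,410.00 = £389,590.00.
After tax at 34%: net income = £389,590.00 × 0.66 = £257,129.40.
EPS = £257,129.40 ÷ 766,000 = £0.34.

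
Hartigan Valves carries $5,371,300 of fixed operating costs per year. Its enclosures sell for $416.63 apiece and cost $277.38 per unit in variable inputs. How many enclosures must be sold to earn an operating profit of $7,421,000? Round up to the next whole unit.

Unit CM = price − variable cost = $416.63 − $277.38 = $139.25.
Required volume = (fixed costs + target profit) ÷ CM = ($5,371,300 + $7,421,000) ÷ $139.25 = 91,865.71, so 91,866 enclosures.

91,866 enclosures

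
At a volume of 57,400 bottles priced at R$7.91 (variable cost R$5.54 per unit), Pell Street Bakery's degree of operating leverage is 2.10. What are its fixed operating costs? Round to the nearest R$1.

Contribution at this volume is 57,400 × R$2.37 = R$136,038.00.
Since DOL = CM ÷ EBIT, EBIT = R$136,038.00 ÷ 2.10 = R$64,780.00.
And FC = contribution − EBIT = R$136,038.00 − R$64,780.00 = R$71,258.

R$71,258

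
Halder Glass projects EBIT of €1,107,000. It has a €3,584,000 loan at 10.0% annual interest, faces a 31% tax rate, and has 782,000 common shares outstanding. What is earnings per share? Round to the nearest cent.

€0.66

Interest = €358,400.00, so EBT = €1,107,000 − €358,400.00 = €748,600.00.
After tax at 31%: net income = €748,600.00 × 0.69 = €516,534.00.
Per share: €516,534.00 / 782,000 shares = €0.66.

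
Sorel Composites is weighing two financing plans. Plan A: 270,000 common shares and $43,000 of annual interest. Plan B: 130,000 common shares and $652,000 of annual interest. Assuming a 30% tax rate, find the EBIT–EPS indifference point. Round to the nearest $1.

$1,217,500

Set EPS_A = EPS_B: (EBIT − $43,000)(1 − 0.30) ÷ 270,000 = (EBIT − $652,000)(1 − 0.30) ÷ 130,000.
The (1 − t) factor cancels: (EBIT − 43,000) × 130,000 = (EBIT − 652,000) × 270,000.
Solving, EBIT = (652,000·270,000 − 43,000·130,000) / (270,000 − 130,000) = 170,450,000,000 / 140,000 = 1,217,500.00.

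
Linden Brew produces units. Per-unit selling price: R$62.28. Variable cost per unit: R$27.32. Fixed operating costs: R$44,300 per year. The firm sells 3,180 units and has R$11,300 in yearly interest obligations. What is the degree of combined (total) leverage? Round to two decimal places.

2.00

Contribution at this volume is 3,180 × R$34.96 = R$111,172.80.
EBIT = R$111,172.80 − R$44,300 = R$66,872.80. Interest = R$11,300.00.
DOL = R$111,172.80 ÷ R$66,872.80 = 1.6625; DFL = R$66,872.80 ÷ R$55,572.80 = 1.2033.
DCL = DOL × DFL = 1.6625 × 1.2033 = 2.0005.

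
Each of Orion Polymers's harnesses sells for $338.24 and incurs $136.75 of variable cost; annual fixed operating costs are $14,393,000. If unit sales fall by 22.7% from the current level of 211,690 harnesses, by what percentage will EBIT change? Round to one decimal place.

-34.3%

At 211,690 units, contribution = 211,690 × $201.49 = $42,653,418.10.
EBIT = $42,653,418.10 − $14,393,000 = $28,260,418.10.
So DOL = total CM / EBIT = $42,653,418.10 / $28,260,418.10 = 1.5093.
%ΔEBIT = DOL × %ΔSales = 1.5093 × -22.7% = -34.3%.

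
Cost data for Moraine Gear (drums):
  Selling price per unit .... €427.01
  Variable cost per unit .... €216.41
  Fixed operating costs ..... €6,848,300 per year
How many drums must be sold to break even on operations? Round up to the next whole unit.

32,519 drums

Contribution margin per unit = €427.01 − €216.41 = €210.60.
Units to break even: €6,848,300 ÷ €210.60 = 32,518.04, rounded up to 32,519.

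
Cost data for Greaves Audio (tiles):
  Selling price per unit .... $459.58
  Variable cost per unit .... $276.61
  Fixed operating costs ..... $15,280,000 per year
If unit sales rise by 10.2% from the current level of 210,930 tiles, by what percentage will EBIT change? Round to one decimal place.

Contribution at this volume is 210,930 × $182.97 = $38,593,862.10.
Operating income = contribution − fixed costs = $38,593,862.10 − $15,280,000 = $23,313,862.10.
DOL = contribution ÷ EBIT = $38,593,862.10 ÷ $23,313,862.10 = 1.6554.
Operating income changes by 1.6554 × +10.2% = +16.9%.

+16.9%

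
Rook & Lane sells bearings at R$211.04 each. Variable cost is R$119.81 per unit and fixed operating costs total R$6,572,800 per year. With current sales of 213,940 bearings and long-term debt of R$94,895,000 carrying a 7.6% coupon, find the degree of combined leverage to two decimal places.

Contribution at this volume is 213,940 × R$91.23 = R$19,517,746.20.
Operating income = contribution − fixed costs = R$19,517,746.20 − R$6,572,800 = R$12,944,946.20. Interest = R$7,212,020.00.
DOL = R$19,517,746.20 ÷ R$12,944,946.20 = 1.5078; DFL = R$12,944,946.20 ÷ R$5,732,926.20 = 2.2580.
Combined leverage = 1.5078 × 2.2580 = 3.4046.

3.40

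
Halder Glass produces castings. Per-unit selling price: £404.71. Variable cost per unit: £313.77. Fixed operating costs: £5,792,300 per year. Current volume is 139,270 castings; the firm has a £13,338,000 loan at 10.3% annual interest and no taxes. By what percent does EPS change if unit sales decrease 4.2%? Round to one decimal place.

-9.7%

Total contribution margin = 139,270 × £90.94 = £12,665,213.80.
Subtracting fixed costs: EBIT = £12,665,213.80 − £5,792,300 = £6,872,913.80.
Interest = £1,373,814.00, so EBIT − I = £5,499,099.80.
Degree of combined leverage = contribution ÷ (EBIT − I) = £12,665,213.80 ÷ £5,499,099.80 = 2.3031.
%ΔEPS = DCL × %ΔSales = 2.3031 × -4.2% = -9.7%.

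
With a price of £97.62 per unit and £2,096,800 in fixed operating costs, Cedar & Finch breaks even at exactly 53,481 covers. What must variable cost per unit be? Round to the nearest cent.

£58.41

Contribution per unit must be FC / Q = £2,096,800 / 53,481 = £39.2064.
Hence VC = price − CM = £97.62 − £39.2064 = £58.41.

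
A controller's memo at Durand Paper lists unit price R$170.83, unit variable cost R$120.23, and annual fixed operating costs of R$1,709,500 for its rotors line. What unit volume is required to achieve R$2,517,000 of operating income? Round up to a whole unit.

83,528 rotors

Contribution margin per unit = R$170.83 − R$120.23 = R$50.60.
Required volume = (fixed costs + target profit) ÷ CM = (R$1,709,500 + R$2,517,000) ÷ R$50.60 = 83,527.67, so 83,528 rotors.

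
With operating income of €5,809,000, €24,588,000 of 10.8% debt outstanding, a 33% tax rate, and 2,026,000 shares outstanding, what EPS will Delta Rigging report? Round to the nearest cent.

€1.04

Pre-tax income = €5,809,000 − €2,655,504.00 = €3,153,496.00.
Net income = €3,153,496.00 × (1 − 0.33) = €2,112,842.32.
Per share: €2,112,842.32 / 2,026,000 shares = €1.04.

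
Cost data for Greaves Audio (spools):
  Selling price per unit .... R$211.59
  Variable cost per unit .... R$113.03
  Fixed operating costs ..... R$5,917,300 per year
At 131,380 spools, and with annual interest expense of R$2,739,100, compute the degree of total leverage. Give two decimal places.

3.02

Total contribution margin = 131,380 × R$98.56 = R$12,948,812.80.
Subtracting fixed costs: EBIT = R$12,948,812.80 − R$5,917,300 = R$7,031,512.80. Interest = R$2,739,100.00, so EBIT − I = R$4,292,412.80.
Degree of total leverage = total CM / (EBIT − interest) = R$12,948,812.80 / R$4,292,412.80 = 3.0167.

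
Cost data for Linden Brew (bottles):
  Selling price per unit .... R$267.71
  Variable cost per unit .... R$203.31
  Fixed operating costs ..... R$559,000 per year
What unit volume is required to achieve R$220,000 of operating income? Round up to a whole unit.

12,097 bottles

Contribution margin per unit = R$267.71 − R$203.31 = R$64.40.
Units = (FC + target) / CM = (R$559,000 + R$220,000) / R$64.40 = 12,096.27, so 12,097 bottles.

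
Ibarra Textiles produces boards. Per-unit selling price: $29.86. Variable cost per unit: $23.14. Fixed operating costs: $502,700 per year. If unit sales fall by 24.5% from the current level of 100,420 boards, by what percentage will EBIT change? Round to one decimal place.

-96.1%

Total contribution margin = 100,420 × $6.72 = $674,822.40.
Operating income = contribution − fixed costs = $674,822.40 − $502,700 = $172,122.40.
Degree of operating leverage = $674,822.40 / $172,122.40 = 3.9206.
So EBIT moves 3.9206 × (-24.5%) = -96.1%.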